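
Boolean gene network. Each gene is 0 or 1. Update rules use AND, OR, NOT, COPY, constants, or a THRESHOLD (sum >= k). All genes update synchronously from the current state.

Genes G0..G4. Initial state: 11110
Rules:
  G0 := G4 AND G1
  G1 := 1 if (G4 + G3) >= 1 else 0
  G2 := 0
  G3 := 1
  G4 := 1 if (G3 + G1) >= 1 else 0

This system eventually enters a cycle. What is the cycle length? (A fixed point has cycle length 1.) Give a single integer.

Step 0: 11110
Step 1: G0=G4&G1=0&1=0 G1=(0+1>=1)=1 G2=0(const) G3=1(const) G4=(1+1>=1)=1 -> 01011
Step 2: G0=G4&G1=1&1=1 G1=(1+1>=1)=1 G2=0(const) G3=1(const) G4=(1+1>=1)=1 -> 11011
Step 3: G0=G4&G1=1&1=1 G1=(1+1>=1)=1 G2=0(const) G3=1(const) G4=(1+1>=1)=1 -> 11011
State from step 3 equals state from step 2 -> cycle length 1

Answer: 1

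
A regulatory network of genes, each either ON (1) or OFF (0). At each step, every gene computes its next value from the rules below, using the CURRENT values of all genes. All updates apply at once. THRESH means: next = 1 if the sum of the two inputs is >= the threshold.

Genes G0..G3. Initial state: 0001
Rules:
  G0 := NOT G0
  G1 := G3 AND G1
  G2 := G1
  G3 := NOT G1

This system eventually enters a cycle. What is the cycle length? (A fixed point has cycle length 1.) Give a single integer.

Step 0: 0001
Step 1: G0=NOT G0=NOT 0=1 G1=G3&G1=1&0=0 G2=G1=0 G3=NOT G1=NOT 0=1 -> 1001
Step 2: G0=NOT G0=NOT 1=0 G1=G3&G1=1&0=0 G2=G1=0 G3=NOT G1=NOT 0=1 -> 0001
State from step 2 equals state from step 0 -> cycle length 2

Answer: 2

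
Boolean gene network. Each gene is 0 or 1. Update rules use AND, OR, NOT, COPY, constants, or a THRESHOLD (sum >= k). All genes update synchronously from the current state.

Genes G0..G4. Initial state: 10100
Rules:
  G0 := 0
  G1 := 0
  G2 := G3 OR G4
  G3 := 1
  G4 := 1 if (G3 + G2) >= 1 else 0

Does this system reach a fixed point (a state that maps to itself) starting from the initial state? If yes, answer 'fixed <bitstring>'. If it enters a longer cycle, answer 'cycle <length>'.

Answer: fixed 00111

Derivation:
Step 0: 10100
Step 1: G0=0(const) G1=0(const) G2=G3|G4=0|0=0 G3=1(const) G4=(0+1>=1)=1 -> 00011
Step 2: G0=0(const) G1=0(const) G2=G3|G4=1|1=1 G3=1(const) G4=(1+0>=1)=1 -> 00111
Step 3: G0=0(const) G1=0(const) G2=G3|G4=1|1=1 G3=1(const) G4=(1+1>=1)=1 -> 00111
Fixed point reached at step 2: 00111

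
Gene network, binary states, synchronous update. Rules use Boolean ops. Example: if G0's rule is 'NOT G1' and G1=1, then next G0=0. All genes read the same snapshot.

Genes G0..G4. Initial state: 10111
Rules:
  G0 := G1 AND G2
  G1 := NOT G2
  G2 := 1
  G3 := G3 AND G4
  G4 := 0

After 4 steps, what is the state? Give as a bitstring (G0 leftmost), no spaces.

Step 1: G0=G1&G2=0&1=0 G1=NOT G2=NOT 1=0 G2=1(const) G3=G3&G4=1&1=1 G4=0(const) -> 00110
Step 2: G0=G1&G2=0&1=0 G1=NOT G2=NOT 1=0 G2=1(const) G3=G3&G4=1&0=0 G4=0(const) -> 00100
Step 3: G0=G1&G2=0&1=0 G1=NOT G2=NOT 1=0 G2=1(const) G3=G3&G4=0&0=0 G4=0(const) -> 00100
Step 4: G0=G1&G2=0&1=0 G1=NOT G2=NOT 1=0 G2=1(const) G3=G3&G4=0&0=0 G4=0(const) -> 00100

00100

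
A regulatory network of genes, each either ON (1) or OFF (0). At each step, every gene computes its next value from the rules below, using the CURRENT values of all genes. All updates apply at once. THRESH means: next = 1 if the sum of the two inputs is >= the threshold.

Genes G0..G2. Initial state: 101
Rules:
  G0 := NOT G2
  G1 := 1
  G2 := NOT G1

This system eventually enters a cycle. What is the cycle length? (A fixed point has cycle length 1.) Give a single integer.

Answer: 1

Derivation:
Step 0: 101
Step 1: G0=NOT G2=NOT 1=0 G1=1(const) G2=NOT G1=NOT 0=1 -> 011
Step 2: G0=NOT G2=NOT 1=0 G1=1(const) G2=NOT G1=NOT 1=0 -> 010
Step 3: G0=NOT G2=NOT 0=1 G1=1(const) G2=NOT G1=NOT 1=0 -> 110
Step 4: G0=NOT G2=NOT 0=1 G1=1(const) G2=NOT G1=NOT 1=0 -> 110
State from step 4 equals state from step 3 -> cycle length 1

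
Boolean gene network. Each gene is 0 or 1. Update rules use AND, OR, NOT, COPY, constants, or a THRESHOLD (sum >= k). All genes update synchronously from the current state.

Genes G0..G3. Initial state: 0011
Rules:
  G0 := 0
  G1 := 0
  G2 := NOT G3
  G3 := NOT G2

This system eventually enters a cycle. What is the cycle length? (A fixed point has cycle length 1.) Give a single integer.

Answer: 2

Derivation:
Step 0: 0011
Step 1: G0=0(const) G1=0(const) G2=NOT G3=NOT 1=0 G3=NOT G2=NOT 1=0 -> 0000
Step 2: G0=0(const) G1=0(const) G2=NOT G3=NOT 0=1 G3=NOT G2=NOT 0=1 -> 0011
State from step 2 equals state from step 0 -> cycle length 2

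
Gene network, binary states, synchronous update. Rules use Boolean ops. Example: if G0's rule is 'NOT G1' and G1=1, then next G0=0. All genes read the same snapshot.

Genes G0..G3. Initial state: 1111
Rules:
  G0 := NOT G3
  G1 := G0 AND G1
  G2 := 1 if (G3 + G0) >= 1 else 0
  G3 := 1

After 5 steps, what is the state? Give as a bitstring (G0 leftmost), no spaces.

Step 1: G0=NOT G3=NOT 1=0 G1=G0&G1=1&1=1 G2=(1+1>=1)=1 G3=1(const) -> 0111
Step 2: G0=NOT G3=NOT 1=0 G1=G0&G1=0&1=0 G2=(1+0>=1)=1 G3=1(const) -> 0011
Step 3: G0=NOT G3=NOT 1=0 G1=G0&G1=0&0=0 G2=(1+0>=1)=1 G3=1(const) -> 0011
Step 4: G0=NOT G3=NOT 1=0 G1=G0&G1=0&0=0 G2=(1+0>=1)=1 G3=1(const) -> 0011
Step 5: G0=NOT G3=NOT 1=0 G1=G0&G1=0&0=0 G2=(1+0>=1)=1 G3=1(const) -> 0011

0011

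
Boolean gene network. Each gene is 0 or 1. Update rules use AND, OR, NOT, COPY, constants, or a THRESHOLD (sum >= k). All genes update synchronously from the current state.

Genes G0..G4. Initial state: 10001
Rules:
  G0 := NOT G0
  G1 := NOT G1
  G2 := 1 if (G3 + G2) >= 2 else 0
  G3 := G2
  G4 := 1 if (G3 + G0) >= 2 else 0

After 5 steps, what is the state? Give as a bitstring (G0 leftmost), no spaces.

Step 1: G0=NOT G0=NOT 1=0 G1=NOT G1=NOT 0=1 G2=(0+0>=2)=0 G3=G2=0 G4=(0+1>=2)=0 -> 01000
Step 2: G0=NOT G0=NOT 0=1 G1=NOT G1=NOT 1=0 G2=(0+0>=2)=0 G3=G2=0 G4=(0+0>=2)=0 -> 10000
Step 3: G0=NOT G0=NOT 1=0 G1=NOT G1=NOT 0=1 G2=(0+0>=2)=0 G3=G2=0 G4=(0+1>=2)=0 -> 01000
Step 4: G0=NOT G0=NOT 0=1 G1=NOT G1=NOT 1=0 G2=(0+0>=2)=0 G3=G2=0 G4=(0+0>=2)=0 -> 10000
Step 5: G0=NOT G0=NOT 1=0 G1=NOT G1=NOT 0=1 G2=(0+0>=2)=0 G3=G2=0 G4=(0+1>=2)=0 -> 01000

01000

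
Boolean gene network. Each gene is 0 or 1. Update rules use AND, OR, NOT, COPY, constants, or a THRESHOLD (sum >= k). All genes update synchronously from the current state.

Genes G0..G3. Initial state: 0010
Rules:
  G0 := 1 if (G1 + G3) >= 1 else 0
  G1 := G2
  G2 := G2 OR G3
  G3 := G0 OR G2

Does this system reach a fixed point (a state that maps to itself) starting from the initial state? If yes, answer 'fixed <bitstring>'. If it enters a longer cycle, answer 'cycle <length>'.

Answer: fixed 1111

Derivation:
Step 0: 0010
Step 1: G0=(0+0>=1)=0 G1=G2=1 G2=G2|G3=1|0=1 G3=G0|G2=0|1=1 -> 0111
Step 2: G0=(1+1>=1)=1 G1=G2=1 G2=G2|G3=1|1=1 G3=G0|G2=0|1=1 -> 1111
Step 3: G0=(1+1>=1)=1 G1=G2=1 G2=G2|G3=1|1=1 G3=G0|G2=1|1=1 -> 1111
Fixed point reached at step 2: 1111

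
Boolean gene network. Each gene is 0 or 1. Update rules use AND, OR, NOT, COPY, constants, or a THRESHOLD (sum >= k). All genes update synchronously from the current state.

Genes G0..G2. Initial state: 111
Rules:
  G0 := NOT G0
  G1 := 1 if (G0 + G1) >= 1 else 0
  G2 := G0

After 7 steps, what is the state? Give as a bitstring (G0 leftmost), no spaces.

Step 1: G0=NOT G0=NOT 1=0 G1=(1+1>=1)=1 G2=G0=1 -> 011
Step 2: G0=NOT G0=NOT 0=1 G1=(0+1>=1)=1 G2=G0=0 -> 110
Step 3: G0=NOT G0=NOT 1=0 G1=(1+1>=1)=1 G2=G0=1 -> 011
Step 4: G0=NOT G0=NOT 0=1 G1=(0+1>=1)=1 G2=G0=0 -> 110
Step 5: G0=NOT G0=NOT 1=0 G1=(1+1>=1)=1 G2=G0=1 -> 011
Step 6: G0=NOT G0=NOT 0=1 G1=(0+1>=1)=1 G2=G0=0 -> 110
Step 7: G0=NOT G0=NOT 1=0 G1=(1+1>=1)=1 G2=G0=1 -> 011

011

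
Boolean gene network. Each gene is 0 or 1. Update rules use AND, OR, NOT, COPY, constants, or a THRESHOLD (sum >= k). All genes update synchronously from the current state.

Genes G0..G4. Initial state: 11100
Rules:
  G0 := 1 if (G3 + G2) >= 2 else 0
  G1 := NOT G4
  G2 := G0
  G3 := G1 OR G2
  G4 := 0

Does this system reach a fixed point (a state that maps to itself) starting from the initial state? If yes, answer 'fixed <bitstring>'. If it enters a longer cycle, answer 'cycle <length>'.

Answer: cycle 2

Derivation:
Step 0: 11100
Step 1: G0=(0+1>=2)=0 G1=NOT G4=NOT 0=1 G2=G0=1 G3=G1|G2=1|1=1 G4=0(const) -> 01110
Step 2: G0=(1+1>=2)=1 G1=NOT G4=NOT 0=1 G2=G0=0 G3=G1|G2=1|1=1 G4=0(const) -> 11010
Step 3: G0=(1+0>=2)=0 G1=NOT G4=NOT 0=1 G2=G0=1 G3=G1|G2=1|0=1 G4=0(const) -> 01110
Cycle of length 2 starting at step 1 -> no fixed point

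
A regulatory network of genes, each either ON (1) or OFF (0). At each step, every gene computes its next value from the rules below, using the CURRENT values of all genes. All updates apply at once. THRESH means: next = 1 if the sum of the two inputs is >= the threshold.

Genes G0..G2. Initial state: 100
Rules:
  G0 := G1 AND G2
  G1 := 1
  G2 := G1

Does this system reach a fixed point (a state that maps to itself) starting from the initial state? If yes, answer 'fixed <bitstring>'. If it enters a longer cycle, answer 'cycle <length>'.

Answer: fixed 111

Derivation:
Step 0: 100
Step 1: G0=G1&G2=0&0=0 G1=1(const) G2=G1=0 -> 010
Step 2: G0=G1&G2=1&0=0 G1=1(const) G2=G1=1 -> 011
Step 3: G0=G1&G2=1&1=1 G1=1(const) G2=G1=1 -> 111
Step 4: G0=G1&G2=1&1=1 G1=1(const) G2=G1=1 -> 111
Fixed point reached at step 3: 111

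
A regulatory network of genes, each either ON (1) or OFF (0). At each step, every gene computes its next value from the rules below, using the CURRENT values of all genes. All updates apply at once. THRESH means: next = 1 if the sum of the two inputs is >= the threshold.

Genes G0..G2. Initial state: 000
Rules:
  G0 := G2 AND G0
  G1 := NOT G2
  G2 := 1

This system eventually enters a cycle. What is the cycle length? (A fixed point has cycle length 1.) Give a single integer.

Step 0: 000
Step 1: G0=G2&G0=0&0=0 G1=NOT G2=NOT 0=1 G2=1(const) -> 011
Step 2: G0=G2&G0=1&0=0 G1=NOT G2=NOT 1=0 G2=1(const) -> 001
Step 3: G0=G2&G0=1&0=0 G1=NOT G2=NOT 1=0 G2=1(const) -> 001
State from step 3 equals state from step 2 -> cycle length 1

Answer: 1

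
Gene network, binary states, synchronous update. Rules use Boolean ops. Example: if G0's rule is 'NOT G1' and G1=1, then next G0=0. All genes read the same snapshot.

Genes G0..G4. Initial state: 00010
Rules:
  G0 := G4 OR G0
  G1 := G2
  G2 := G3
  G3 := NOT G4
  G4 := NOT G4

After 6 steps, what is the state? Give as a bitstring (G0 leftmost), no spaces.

Step 1: G0=G4|G0=0|0=0 G1=G2=0 G2=G3=1 G3=NOT G4=NOT 0=1 G4=NOT G4=NOT 0=1 -> 00111
Step 2: G0=G4|G0=1|0=1 G1=G2=1 G2=G3=1 G3=NOT G4=NOT 1=0 G4=NOT G4=NOT 1=0 -> 11100
Step 3: G0=G4|G0=0|1=1 G1=G2=1 G2=G3=0 G3=NOT G4=NOT 0=1 G4=NOT G4=NOT 0=1 -> 11011
Step 4: G0=G4|G0=1|1=1 G1=G2=0 G2=G3=1 G3=NOT G4=NOT 1=0 G4=NOT G4=NOT 1=0 -> 10100
Step 5: G0=G4|G0=0|1=1 G1=G2=1 G2=G3=0 G3=NOT G4=NOT 0=1 G4=NOT G4=NOT 0=1 -> 11011
Step 6: G0=G4|G0=1|1=1 G1=G2=0 G2=G3=1 G3=NOT G4=NOT 1=0 G4=NOT G4=NOT 1=0 -> 10100

10100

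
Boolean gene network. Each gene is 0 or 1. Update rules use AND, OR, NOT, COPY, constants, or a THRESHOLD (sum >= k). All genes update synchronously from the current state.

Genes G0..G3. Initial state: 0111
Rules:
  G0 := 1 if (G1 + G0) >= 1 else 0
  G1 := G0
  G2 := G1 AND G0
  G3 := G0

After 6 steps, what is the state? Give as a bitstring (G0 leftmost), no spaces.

Step 1: G0=(1+0>=1)=1 G1=G0=0 G2=G1&G0=1&0=0 G3=G0=0 -> 1000
Step 2: G0=(0+1>=1)=1 G1=G0=1 G2=G1&G0=0&1=0 G3=G0=1 -> 1101
Step 3: G0=(1+1>=1)=1 G1=G0=1 G2=G1&G0=1&1=1 G3=G0=1 -> 1111
Step 4: G0=(1+1>=1)=1 G1=G0=1 G2=G1&G0=1&1=1 G3=G0=1 -> 1111
Step 5: G0=(1+1>=1)=1 G1=G0=1 G2=G1&G0=1&1=1 G3=G0=1 -> 1111
Step 6: G0=(1+1>=1)=1 G1=G0=1 G2=G1&G0=1&1=1 G3=G0=1 -> 1111

1111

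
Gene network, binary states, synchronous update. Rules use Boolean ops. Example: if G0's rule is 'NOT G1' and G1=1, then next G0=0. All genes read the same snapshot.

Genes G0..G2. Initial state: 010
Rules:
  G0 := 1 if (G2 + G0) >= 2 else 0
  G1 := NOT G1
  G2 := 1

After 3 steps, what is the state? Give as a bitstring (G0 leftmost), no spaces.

Step 1: G0=(0+0>=2)=0 G1=NOT G1=NOT 1=0 G2=1(const) -> 001
Step 2: G0=(1+0>=2)=0 G1=NOT G1=NOT 0=1 G2=1(const) -> 011
Step 3: G0=(1+0>=2)=0 G1=NOT G1=NOT 1=0 G2=1(const) -> 001

001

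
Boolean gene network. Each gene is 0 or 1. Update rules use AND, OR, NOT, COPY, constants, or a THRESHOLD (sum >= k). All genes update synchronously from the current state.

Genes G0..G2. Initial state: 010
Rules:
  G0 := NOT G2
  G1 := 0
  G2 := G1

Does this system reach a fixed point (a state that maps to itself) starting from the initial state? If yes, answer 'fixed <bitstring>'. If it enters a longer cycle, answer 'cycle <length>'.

Step 0: 010
Step 1: G0=NOT G2=NOT 0=1 G1=0(const) G2=G1=1 -> 101
Step 2: G0=NOT G2=NOT 1=0 G1=0(const) G2=G1=0 -> 000
Step 3: G0=NOT G2=NOT 0=1 G1=0(const) G2=G1=0 -> 100
Step 4: G0=NOT G2=NOT 0=1 G1=0(const) G2=G1=0 -> 100
Fixed point reached at step 3: 100

Answer: fixed 100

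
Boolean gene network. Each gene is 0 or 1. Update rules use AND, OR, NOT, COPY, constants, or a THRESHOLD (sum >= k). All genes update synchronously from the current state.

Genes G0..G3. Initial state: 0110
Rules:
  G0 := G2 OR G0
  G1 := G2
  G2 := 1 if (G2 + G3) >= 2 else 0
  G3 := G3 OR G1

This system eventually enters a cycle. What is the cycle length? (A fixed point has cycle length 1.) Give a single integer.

Answer: 1

Derivation:
Step 0: 0110
Step 1: G0=G2|G0=1|0=1 G1=G2=1 G2=(1+0>=2)=0 G3=G3|G1=0|1=1 -> 1101
Step 2: G0=G2|G0=0|1=1 G1=G2=0 G2=(0+1>=2)=0 G3=G3|G1=1|1=1 -> 1001
Step 3: G0=G2|G0=0|1=1 G1=G2=0 G2=(0+1>=2)=0 G3=G3|G1=1|0=1 -> 1001
State from step 3 equals state from step 2 -> cycle length 1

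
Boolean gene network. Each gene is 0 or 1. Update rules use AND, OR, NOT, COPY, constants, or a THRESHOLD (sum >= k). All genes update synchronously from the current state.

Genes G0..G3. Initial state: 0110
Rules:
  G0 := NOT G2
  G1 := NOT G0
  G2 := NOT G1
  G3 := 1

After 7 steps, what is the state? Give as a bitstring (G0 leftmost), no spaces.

Step 1: G0=NOT G2=NOT 1=0 G1=NOT G0=NOT 0=1 G2=NOT G1=NOT 1=0 G3=1(const) -> 0101
Step 2: G0=NOT G2=NOT 0=1 G1=NOT G0=NOT 0=1 G2=NOT G1=NOT 1=0 G3=1(const) -> 1101
Step 3: G0=NOT G2=NOT 0=1 G1=NOT G0=NOT 1=0 G2=NOT G1=NOT 1=0 G3=1(const) -> 1001
Step 4: G0=NOT G2=NOT 0=1 G1=NOT G0=NOT 1=0 G2=NOT G1=NOT 0=1 G3=1(const) -> 1011
Step 5: G0=NOT G2=NOT 1=0 G1=NOT G0=NOT 1=0 G2=NOT G1=NOT 0=1 G3=1(const) -> 0011
Step 6: G0=NOT G2=NOT 1=0 G1=NOT G0=NOT 0=1 G2=NOT G1=NOT 0=1 G3=1(const) -> 0111
Step 7: G0=NOT G2=NOT 1=0 G1=NOT G0=NOT 0=1 G2=NOT G1=NOT 1=0 G3=1(const) -> 0101

0101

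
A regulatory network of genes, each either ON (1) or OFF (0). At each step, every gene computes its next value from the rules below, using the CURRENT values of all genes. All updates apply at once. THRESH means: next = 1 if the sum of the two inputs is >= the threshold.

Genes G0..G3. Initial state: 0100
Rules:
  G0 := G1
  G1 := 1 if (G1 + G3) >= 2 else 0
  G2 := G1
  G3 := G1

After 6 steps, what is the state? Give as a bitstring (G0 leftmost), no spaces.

Step 1: G0=G1=1 G1=(1+0>=2)=0 G2=G1=1 G3=G1=1 -> 1011
Step 2: G0=G1=0 G1=(0+1>=2)=0 G2=G1=0 G3=G1=0 -> 0000
Step 3: G0=G1=0 G1=(0+0>=2)=0 G2=G1=0 G3=G1=0 -> 0000
Step 4: G0=G1=0 G1=(0+0>=2)=0 G2=G1=0 G3=G1=0 -> 0000
Step 5: G0=G1=0 G1=(0+0>=2)=0 G2=G1=0 G3=G1=0 -> 0000
Step 6: G0=G1=0 G1=(0+0>=2)=0 G2=G1=0 G3=G1=0 -> 0000

0000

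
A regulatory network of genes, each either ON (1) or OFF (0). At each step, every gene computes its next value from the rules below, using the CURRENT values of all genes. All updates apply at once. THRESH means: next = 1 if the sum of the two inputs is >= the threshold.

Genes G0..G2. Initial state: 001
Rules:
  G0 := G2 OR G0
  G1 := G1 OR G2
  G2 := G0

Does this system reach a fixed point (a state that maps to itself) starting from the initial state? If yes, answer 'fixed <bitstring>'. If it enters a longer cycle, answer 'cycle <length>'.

Step 0: 001
Step 1: G0=G2|G0=1|0=1 G1=G1|G2=0|1=1 G2=G0=0 -> 110
Step 2: G0=G2|G0=0|1=1 G1=G1|G2=1|0=1 G2=G0=1 -> 111
Step 3: G0=G2|G0=1|1=1 G1=G1|G2=1|1=1 G2=G0=1 -> 111
Fixed point reached at step 2: 111

Answer: fixed 111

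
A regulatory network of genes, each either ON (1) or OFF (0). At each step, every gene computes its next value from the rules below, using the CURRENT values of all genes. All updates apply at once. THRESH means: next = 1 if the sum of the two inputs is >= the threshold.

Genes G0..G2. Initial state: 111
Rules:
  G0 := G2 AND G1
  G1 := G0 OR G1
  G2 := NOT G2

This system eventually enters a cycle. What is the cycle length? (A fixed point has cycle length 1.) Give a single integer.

Step 0: 111
Step 1: G0=G2&G1=1&1=1 G1=G0|G1=1|1=1 G2=NOT G2=NOT 1=0 -> 110
Step 2: G0=G2&G1=0&1=0 G1=G0|G1=1|1=1 G2=NOT G2=NOT 0=1 -> 011
Step 3: G0=G2&G1=1&1=1 G1=G0|G1=0|1=1 G2=NOT G2=NOT 1=0 -> 110
State from step 3 equals state from step 1 -> cycle length 2

Answer: 2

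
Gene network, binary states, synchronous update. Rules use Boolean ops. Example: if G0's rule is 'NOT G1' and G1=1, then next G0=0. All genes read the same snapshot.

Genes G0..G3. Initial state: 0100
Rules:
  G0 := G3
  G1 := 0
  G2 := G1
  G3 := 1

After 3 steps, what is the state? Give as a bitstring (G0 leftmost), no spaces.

Step 1: G0=G3=0 G1=0(const) G2=G1=1 G3=1(const) -> 0011
Step 2: G0=G3=1 G1=0(const) G2=G1=0 G3=1(const) -> 1001
Step 3: G0=G3=1 G1=0(const) G2=G1=0 G3=1(const) -> 1001

1001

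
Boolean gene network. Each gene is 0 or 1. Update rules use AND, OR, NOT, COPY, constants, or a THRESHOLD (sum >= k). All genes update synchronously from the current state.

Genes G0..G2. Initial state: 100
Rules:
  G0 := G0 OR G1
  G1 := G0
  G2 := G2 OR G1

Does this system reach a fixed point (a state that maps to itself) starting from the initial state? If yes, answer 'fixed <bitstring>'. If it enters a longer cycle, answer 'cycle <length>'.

Answer: fixed 111

Derivation:
Step 0: 100
Step 1: G0=G0|G1=1|0=1 G1=G0=1 G2=G2|G1=0|0=0 -> 110
Step 2: G0=G0|G1=1|1=1 G1=G0=1 G2=G2|G1=0|1=1 -> 111
Step 3: G0=G0|G1=1|1=1 G1=G0=1 G2=G2|G1=1|1=1 -> 111
Fixed point reached at step 2: 111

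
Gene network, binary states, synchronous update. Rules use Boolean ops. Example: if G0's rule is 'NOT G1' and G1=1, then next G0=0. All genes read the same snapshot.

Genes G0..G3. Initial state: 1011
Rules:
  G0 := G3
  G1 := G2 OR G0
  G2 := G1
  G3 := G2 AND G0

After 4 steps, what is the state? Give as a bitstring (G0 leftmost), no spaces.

Step 1: G0=G3=1 G1=G2|G0=1|1=1 G2=G1=0 G3=G2&G0=1&1=1 -> 1101
Step 2: G0=G3=1 G1=G2|G0=0|1=1 G2=G1=1 G3=G2&G0=0&1=0 -> 1110
Step 3: G0=G3=0 G1=G2|G0=1|1=1 G2=G1=1 G3=G2&G0=1&1=1 -> 0111
Step 4: G0=G3=1 G1=G2|G0=1|0=1 G2=G1=1 G3=G2&G0=1&0=0 -> 1110

1110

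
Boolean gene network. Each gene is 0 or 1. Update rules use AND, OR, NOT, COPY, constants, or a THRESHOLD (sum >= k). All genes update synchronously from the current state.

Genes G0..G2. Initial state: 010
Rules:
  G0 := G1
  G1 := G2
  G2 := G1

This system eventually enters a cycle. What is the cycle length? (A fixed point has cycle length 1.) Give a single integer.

Answer: 2

Derivation:
Step 0: 010
Step 1: G0=G1=1 G1=G2=0 G2=G1=1 -> 101
Step 2: G0=G1=0 G1=G2=1 G2=G1=0 -> 010
State from step 2 equals state from step 0 -> cycle length 2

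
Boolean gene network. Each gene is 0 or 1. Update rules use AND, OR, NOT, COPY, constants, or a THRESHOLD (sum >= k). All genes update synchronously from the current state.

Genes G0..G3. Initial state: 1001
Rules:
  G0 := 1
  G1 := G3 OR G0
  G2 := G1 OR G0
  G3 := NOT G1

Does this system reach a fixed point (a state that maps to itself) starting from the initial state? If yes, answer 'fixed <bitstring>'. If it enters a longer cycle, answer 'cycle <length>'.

Step 0: 1001
Step 1: G0=1(const) G1=G3|G0=1|1=1 G2=G1|G0=0|1=1 G3=NOT G1=NOT 0=1 -> 1111
Step 2: G0=1(const) G1=G3|G0=1|1=1 G2=G1|G0=1|1=1 G3=NOT G1=NOT 1=0 -> 1110
Step 3: G0=1(const) G1=G3|G0=0|1=1 G2=G1|G0=1|1=1 G3=NOT G1=NOT 1=0 -> 1110
Fixed point reached at step 2: 1110

Answer: fixed 1110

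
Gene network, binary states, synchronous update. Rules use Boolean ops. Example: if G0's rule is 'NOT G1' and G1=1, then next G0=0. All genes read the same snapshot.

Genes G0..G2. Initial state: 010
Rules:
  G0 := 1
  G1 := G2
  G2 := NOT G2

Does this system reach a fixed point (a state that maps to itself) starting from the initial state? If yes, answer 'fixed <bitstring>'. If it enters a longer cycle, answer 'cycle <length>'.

Step 0: 010
Step 1: G0=1(const) G1=G2=0 G2=NOT G2=NOT 0=1 -> 101
Step 2: G0=1(const) G1=G2=1 G2=NOT G2=NOT 1=0 -> 110
Step 3: G0=1(const) G1=G2=0 G2=NOT G2=NOT 0=1 -> 101
Cycle of length 2 starting at step 1 -> no fixed point

Answer: cycle 2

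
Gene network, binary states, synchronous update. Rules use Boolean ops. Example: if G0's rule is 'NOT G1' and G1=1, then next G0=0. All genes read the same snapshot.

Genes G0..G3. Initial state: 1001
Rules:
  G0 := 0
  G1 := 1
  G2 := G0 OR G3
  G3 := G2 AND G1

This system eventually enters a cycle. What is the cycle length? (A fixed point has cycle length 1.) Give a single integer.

Answer: 2

Derivation:
Step 0: 1001
Step 1: G0=0(const) G1=1(const) G2=G0|G3=1|1=1 G3=G2&G1=0&0=0 -> 0110
Step 2: G0=0(const) G1=1(const) G2=G0|G3=0|0=0 G3=G2&G1=1&1=1 -> 0101
Step 3: G0=0(const) G1=1(const) G2=G0|G3=0|1=1 G3=G2&G1=0&1=0 -> 0110
State from step 3 equals state from step 1 -> cycle length 2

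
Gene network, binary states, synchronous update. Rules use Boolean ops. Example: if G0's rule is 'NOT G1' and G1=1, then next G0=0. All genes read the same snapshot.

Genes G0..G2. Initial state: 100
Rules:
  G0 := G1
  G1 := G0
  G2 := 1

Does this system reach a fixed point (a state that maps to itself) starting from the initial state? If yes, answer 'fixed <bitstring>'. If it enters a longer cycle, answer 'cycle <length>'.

Answer: cycle 2

Derivation:
Step 0: 100
Step 1: G0=G1=0 G1=G0=1 G2=1(const) -> 011
Step 2: G0=G1=1 G1=G0=0 G2=1(const) -> 101
Step 3: G0=G1=0 G1=G0=1 G2=1(const) -> 011
Cycle of length 2 starting at step 1 -> no fixed point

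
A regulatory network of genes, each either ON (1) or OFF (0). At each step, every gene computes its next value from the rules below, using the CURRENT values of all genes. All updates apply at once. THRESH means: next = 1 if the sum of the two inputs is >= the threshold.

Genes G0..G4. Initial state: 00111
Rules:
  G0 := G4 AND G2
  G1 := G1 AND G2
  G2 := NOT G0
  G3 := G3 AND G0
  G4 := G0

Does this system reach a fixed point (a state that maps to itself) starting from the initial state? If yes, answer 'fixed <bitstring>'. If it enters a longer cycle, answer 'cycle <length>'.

Step 0: 00111
Step 1: G0=G4&G2=1&1=1 G1=G1&G2=0&1=0 G2=NOT G0=NOT 0=1 G3=G3&G0=1&0=0 G4=G0=0 -> 10100
Step 2: G0=G4&G2=0&1=0 G1=G1&G2=0&1=0 G2=NOT G0=NOT 1=0 G3=G3&G0=0&1=0 G4=G0=1 -> 00001
Step 3: G0=G4&G2=1&0=0 G1=G1&G2=0&0=0 G2=NOT G0=NOT 0=1 G3=G3&G0=0&0=0 G4=G0=0 -> 00100
Step 4: G0=G4&G2=0&1=0 G1=G1&G2=0&1=0 G2=NOT G0=NOT 0=1 G3=G3&G0=0&0=0 G4=G0=0 -> 00100
Fixed point reached at step 3: 00100

Answer: fixed 00100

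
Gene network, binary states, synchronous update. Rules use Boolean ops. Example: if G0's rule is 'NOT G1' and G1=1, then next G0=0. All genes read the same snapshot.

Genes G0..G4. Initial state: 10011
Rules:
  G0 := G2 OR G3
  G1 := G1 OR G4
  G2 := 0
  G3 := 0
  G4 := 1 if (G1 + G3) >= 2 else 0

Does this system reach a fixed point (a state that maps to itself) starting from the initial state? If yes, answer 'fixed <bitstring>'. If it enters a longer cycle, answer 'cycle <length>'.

Step 0: 10011
Step 1: G0=G2|G3=0|1=1 G1=G1|G4=0|1=1 G2=0(const) G3=0(const) G4=(0+1>=2)=0 -> 11000
Step 2: G0=G2|G3=0|0=0 G1=G1|G4=1|0=1 G2=0(const) G3=0(const) G4=(1+0>=2)=0 -> 01000
Step 3: G0=G2|G3=0|0=0 G1=G1|G4=1|0=1 G2=0(const) G3=0(const) G4=(1+0>=2)=0 -> 01000
Fixed point reached at step 2: 01000

Answer: fixed 01000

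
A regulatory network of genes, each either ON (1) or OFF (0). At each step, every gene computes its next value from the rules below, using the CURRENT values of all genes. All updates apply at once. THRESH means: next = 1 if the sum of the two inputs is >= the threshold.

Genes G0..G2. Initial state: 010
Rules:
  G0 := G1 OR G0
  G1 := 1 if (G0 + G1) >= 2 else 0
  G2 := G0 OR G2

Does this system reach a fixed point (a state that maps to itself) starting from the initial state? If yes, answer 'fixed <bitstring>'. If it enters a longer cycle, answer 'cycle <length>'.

Step 0: 010
Step 1: G0=G1|G0=1|0=1 G1=(0+1>=2)=0 G2=G0|G2=0|0=0 -> 100
Step 2: G0=G1|G0=0|1=1 G1=(1+0>=2)=0 G2=G0|G2=1|0=1 -> 101
Step 3: G0=G1|G0=0|1=1 G1=(1+0>=2)=0 G2=G0|G2=1|1=1 -> 101
Fixed point reached at step 2: 101

Answer: fixed 101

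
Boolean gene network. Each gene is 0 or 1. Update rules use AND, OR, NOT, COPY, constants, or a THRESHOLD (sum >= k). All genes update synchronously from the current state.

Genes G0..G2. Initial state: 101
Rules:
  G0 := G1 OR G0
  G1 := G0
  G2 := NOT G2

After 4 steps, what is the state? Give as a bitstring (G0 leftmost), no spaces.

Step 1: G0=G1|G0=0|1=1 G1=G0=1 G2=NOT G2=NOT 1=0 -> 110
Step 2: G0=G1|G0=1|1=1 G1=G0=1 G2=NOT G2=NOT 0=1 -> 111
Step 3: G0=G1|G0=1|1=1 G1=G0=1 G2=NOT G2=NOT 1=0 -> 110
Step 4: G0=G1|G0=1|1=1 G1=G0=1 G2=NOT G2=NOT 0=1 -> 111

111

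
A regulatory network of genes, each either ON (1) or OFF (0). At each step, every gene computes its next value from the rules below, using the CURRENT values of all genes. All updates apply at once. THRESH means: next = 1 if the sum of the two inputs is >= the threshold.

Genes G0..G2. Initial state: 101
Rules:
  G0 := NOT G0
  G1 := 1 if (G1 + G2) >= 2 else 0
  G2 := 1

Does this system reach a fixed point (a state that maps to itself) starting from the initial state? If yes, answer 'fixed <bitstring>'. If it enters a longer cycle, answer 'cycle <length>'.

Answer: cycle 2

Derivation:
Step 0: 101
Step 1: G0=NOT G0=NOT 1=0 G1=(0+1>=2)=0 G2=1(const) -> 001
Step 2: G0=NOT G0=NOT 0=1 G1=(0+1>=2)=0 G2=1(const) -> 101
Cycle of length 2 starting at step 0 -> no fixed point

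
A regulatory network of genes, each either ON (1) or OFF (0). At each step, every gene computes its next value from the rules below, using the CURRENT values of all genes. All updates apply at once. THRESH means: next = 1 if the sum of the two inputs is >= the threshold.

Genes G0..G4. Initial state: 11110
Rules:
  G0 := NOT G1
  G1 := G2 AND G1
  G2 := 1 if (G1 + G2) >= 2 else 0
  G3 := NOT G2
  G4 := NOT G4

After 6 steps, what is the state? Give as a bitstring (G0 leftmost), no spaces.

Step 1: G0=NOT G1=NOT 1=0 G1=G2&G1=1&1=1 G2=(1+1>=2)=1 G3=NOT G2=NOT 1=0 G4=NOT G4=NOT 0=1 -> 01101
Step 2: G0=NOT G1=NOT 1=0 G1=G2&G1=1&1=1 G2=(1+1>=2)=1 G3=NOT G2=NOT 1=0 G4=NOT G4=NOT 1=0 -> 01100
Step 3: G0=NOT G1=NOT 1=0 G1=G2&G1=1&1=1 G2=(1+1>=2)=1 G3=NOT G2=NOT 1=0 G4=NOT G4=NOT 0=1 -> 01101
Step 4: G0=NOT G1=NOT 1=0 G1=G2&G1=1&1=1 G2=(1+1>=2)=1 G3=NOT G2=NOT 1=0 G4=NOT G4=NOT 1=0 -> 01100
Step 5: G0=NOT G1=NOT 1=0 G1=G2&G1=1&1=1 G2=(1+1>=2)=1 G3=NOT G2=NOT 1=0 G4=NOT G4=NOT 0=1 -> 01101
Step 6: G0=NOT G1=NOT 1=0 G1=G2&G1=1&1=1 G2=(1+1>=2)=1 G3=NOT G2=NOT 1=0 G4=NOT G4=NOT 1=0 -> 01100

01100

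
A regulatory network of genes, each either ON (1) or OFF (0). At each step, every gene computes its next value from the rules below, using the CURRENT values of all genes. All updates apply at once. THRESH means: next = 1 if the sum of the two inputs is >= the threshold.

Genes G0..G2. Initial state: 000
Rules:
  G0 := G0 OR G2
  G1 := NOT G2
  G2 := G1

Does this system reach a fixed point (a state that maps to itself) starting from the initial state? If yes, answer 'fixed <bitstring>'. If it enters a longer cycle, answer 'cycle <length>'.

Step 0: 000
Step 1: G0=G0|G2=0|0=0 G1=NOT G2=NOT 0=1 G2=G1=0 -> 010
Step 2: G0=G0|G2=0|0=0 G1=NOT G2=NOT 0=1 G2=G1=1 -> 011
Step 3: G0=G0|G2=0|1=1 G1=NOT G2=NOT 1=0 G2=G1=1 -> 101
Step 4: G0=G0|G2=1|1=1 G1=NOT G2=NOT 1=0 G2=G1=0 -> 100
Step 5: G0=G0|G2=1|0=1 G1=NOT G2=NOT 0=1 G2=G1=0 -> 110
Step 6: G0=G0|G2=1|0=1 G1=NOT G2=NOT 0=1 G2=G1=1 -> 111
Step 7: G0=G0|G2=1|1=1 G1=NOT G2=NOT 1=0 G2=G1=1 -> 101
Cycle of length 4 starting at step 3 -> no fixed point

Answer: cycle 4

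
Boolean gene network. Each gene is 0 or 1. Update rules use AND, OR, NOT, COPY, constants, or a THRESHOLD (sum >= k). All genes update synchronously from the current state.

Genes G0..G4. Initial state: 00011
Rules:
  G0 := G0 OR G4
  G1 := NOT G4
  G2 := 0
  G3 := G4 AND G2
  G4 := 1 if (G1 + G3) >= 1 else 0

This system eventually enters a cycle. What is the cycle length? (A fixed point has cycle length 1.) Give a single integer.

Step 0: 00011
Step 1: G0=G0|G4=0|1=1 G1=NOT G4=NOT 1=0 G2=0(const) G3=G4&G2=1&0=0 G4=(0+1>=1)=1 -> 10001
Step 2: G0=G0|G4=1|1=1 G1=NOT G4=NOT 1=0 G2=0(const) G3=G4&G2=1&0=0 G4=(0+0>=1)=0 -> 10000
Step 3: G0=G0|G4=1|0=1 G1=NOT G4=NOT 0=1 G2=0(const) G3=G4&G2=0&0=0 G4=(0+0>=1)=0 -> 11000
Step 4: G0=G0|G4=1|0=1 G1=NOT G4=NOT 0=1 G2=0(const) G3=G4&G2=0&0=0 G4=(1+0>=1)=1 -> 11001
Step 5: G0=G0|G4=1|1=1 G1=NOT G4=NOT 1=0 G2=0(const) G3=G4&G2=1&0=0 G4=(1+0>=1)=1 -> 10001
State from step 5 equals state from step 1 -> cycle length 4

Answer: 4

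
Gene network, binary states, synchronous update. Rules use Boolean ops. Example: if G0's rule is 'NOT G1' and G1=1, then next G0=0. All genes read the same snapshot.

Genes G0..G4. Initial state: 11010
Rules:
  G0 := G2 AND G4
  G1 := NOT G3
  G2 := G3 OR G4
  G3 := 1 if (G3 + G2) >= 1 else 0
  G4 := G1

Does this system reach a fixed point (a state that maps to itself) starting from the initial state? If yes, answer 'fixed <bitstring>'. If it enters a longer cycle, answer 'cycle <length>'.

Step 0: 11010
Step 1: G0=G2&G4=0&0=0 G1=NOT G3=NOT 1=0 G2=G3|G4=1|0=1 G3=(1+0>=1)=1 G4=G1=1 -> 00111
Step 2: G0=G2&G4=1&1=1 G1=NOT G3=NOT 1=0 G2=G3|G4=1|1=1 G3=(1+1>=1)=1 G4=G1=0 -> 10110
Step 3: G0=G2&G4=1&0=0 G1=NOT G3=NOT 1=0 G2=G3|G4=1|0=1 G3=(1+1>=1)=1 G4=G1=0 -> 00110
Step 4: G0=G2&G4=1&0=0 G1=NOT G3=NOT 1=0 G2=G3|G4=1|0=1 G3=(1+1>=1)=1 G4=G1=0 -> 00110
Fixed point reached at step 3: 00110

Answer: fixed 00110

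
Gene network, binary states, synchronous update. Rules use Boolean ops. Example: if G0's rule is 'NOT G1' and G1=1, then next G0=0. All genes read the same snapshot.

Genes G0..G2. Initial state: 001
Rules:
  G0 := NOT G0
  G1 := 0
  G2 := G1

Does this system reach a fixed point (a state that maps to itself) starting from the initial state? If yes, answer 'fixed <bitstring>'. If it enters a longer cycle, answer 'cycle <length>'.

Step 0: 001
Step 1: G0=NOT G0=NOT 0=1 G1=0(const) G2=G1=0 -> 100
Step 2: G0=NOT G0=NOT 1=0 G1=0(const) G2=G1=0 -> 000
Step 3: G0=NOT G0=NOT 0=1 G1=0(const) G2=G1=0 -> 100
Cycle of length 2 starting at step 1 -> no fixed point

Answer: cycle 2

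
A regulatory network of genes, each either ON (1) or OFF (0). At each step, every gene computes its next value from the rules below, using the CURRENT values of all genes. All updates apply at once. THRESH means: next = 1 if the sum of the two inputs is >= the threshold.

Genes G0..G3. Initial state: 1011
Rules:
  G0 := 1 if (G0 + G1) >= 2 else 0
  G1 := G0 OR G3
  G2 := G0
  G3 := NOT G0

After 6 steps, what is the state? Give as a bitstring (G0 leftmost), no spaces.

Step 1: G0=(1+0>=2)=0 G1=G0|G3=1|1=1 G2=G0=1 G3=NOT G0=NOT 1=0 -> 0110
Step 2: G0=(0+1>=2)=0 G1=G0|G3=0|0=0 G2=G0=0 G3=NOT G0=NOT 0=1 -> 0001
Step 3: G0=(0+0>=2)=0 G1=G0|G3=0|1=1 G2=G0=0 G3=NOT G0=NOT 0=1 -> 0101
Step 4: G0=(0+1>=2)=0 G1=G0|G3=0|1=1 G2=G0=0 G3=NOT G0=NOT 0=1 -> 0101
Step 5: G0=(0+1>=2)=0 G1=G0|G3=0|1=1 G2=G0=0 G3=NOT G0=NOT 0=1 -> 0101
Step 6: G0=(0+1>=2)=0 G1=G0|G3=0|1=1 G2=G0=0 G3=NOT G0=NOT 0=1 -> 0101

0101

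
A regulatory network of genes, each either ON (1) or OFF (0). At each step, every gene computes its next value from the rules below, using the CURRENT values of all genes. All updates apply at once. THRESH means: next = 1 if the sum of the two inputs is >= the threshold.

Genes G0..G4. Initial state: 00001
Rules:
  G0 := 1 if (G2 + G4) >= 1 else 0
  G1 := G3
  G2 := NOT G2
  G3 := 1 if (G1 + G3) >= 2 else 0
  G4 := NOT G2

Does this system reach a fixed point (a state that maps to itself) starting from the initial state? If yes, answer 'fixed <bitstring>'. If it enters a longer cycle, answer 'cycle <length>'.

Answer: cycle 2

Derivation:
Step 0: 00001
Step 1: G0=(0+1>=1)=1 G1=G3=0 G2=NOT G2=NOT 0=1 G3=(0+0>=2)=0 G4=NOT G2=NOT 0=1 -> 10101
Step 2: G0=(1+1>=1)=1 G1=G3=0 G2=NOT G2=NOT 1=0 G3=(0+0>=2)=0 G4=NOT G2=NOT 1=0 -> 10000
Step 3: G0=(0+0>=1)=0 G1=G3=0 G2=NOT G2=NOT 0=1 G3=(0+0>=2)=0 G4=NOT G2=NOT 0=1 -> 00101
Step 4: G0=(1+1>=1)=1 G1=G3=0 G2=NOT G2=NOT 1=0 G3=(0+0>=2)=0 G4=NOT G2=NOT 1=0 -> 10000
Cycle of length 2 starting at step 2 -> no fixed point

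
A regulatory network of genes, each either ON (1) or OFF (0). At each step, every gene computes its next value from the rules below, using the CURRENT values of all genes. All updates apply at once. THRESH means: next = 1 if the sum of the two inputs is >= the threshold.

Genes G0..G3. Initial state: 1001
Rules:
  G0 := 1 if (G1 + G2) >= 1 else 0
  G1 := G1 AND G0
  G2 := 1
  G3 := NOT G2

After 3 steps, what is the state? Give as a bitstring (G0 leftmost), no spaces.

Step 1: G0=(0+0>=1)=0 G1=G1&G0=0&1=0 G2=1(const) G3=NOT G2=NOT 0=1 -> 0011
Step 2: G0=(0+1>=1)=1 G1=G1&G0=0&0=0 G2=1(const) G3=NOT G2=NOT 1=0 -> 1010
Step 3: G0=(0+1>=1)=1 G1=G1&G0=0&1=0 G2=1(const) G3=NOT G2=NOT 1=0 -> 1010

1010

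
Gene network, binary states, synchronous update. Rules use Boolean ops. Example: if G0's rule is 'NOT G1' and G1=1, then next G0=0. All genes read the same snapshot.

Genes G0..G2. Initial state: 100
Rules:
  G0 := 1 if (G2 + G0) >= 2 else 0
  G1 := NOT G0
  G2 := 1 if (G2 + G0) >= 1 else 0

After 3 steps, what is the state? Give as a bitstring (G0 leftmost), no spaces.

Step 1: G0=(0+1>=2)=0 G1=NOT G0=NOT 1=0 G2=(0+1>=1)=1 -> 001
Step 2: G0=(1+0>=2)=0 G1=NOT G0=NOT 0=1 G2=(1+0>=1)=1 -> 011
Step 3: G0=(1+0>=2)=0 G1=NOT G0=NOT 0=1 G2=(1+0>=1)=1 -> 011

011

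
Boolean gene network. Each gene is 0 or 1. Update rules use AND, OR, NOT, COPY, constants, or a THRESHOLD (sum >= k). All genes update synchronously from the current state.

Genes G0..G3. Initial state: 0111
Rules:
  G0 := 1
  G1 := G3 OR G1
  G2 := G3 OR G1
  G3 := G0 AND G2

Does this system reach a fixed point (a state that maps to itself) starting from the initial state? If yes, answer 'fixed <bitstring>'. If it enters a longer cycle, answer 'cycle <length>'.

Step 0: 0111
Step 1: G0=1(const) G1=G3|G1=1|1=1 G2=G3|G1=1|1=1 G3=G0&G2=0&1=0 -> 1110
Step 2: G0=1(const) G1=G3|G1=0|1=1 G2=G3|G1=0|1=1 G3=G0&G2=1&1=1 -> 1111
Step 3: G0=1(const) G1=G3|G1=1|1=1 G2=G3|G1=1|1=1 G3=G0&G2=1&1=1 -> 1111
Fixed point reached at step 2: 1111

Answer: fixed 1111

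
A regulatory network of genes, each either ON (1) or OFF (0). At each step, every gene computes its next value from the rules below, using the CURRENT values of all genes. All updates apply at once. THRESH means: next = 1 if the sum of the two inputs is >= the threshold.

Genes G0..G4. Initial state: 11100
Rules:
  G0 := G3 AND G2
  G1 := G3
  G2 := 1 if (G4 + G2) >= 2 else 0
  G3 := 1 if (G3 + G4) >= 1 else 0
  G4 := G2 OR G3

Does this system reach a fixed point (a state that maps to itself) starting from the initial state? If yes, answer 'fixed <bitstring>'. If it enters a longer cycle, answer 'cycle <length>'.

Step 0: 11100
Step 1: G0=G3&G2=0&1=0 G1=G3=0 G2=(0+1>=2)=0 G3=(0+0>=1)=0 G4=G2|G3=1|0=1 -> 00001
Step 2: G0=G3&G2=0&0=0 G1=G3=0 G2=(1+0>=2)=0 G3=(0+1>=1)=1 G4=G2|G3=0|0=0 -> 00010
Step 3: G0=G3&G2=1&0=0 G1=G3=1 G2=(0+0>=2)=0 G3=(1+0>=1)=1 G4=G2|G3=0|1=1 -> 01011
Step 4: G0=G3&G2=1&0=0 G1=G3=1 G2=(1+0>=2)=0 G3=(1+1>=1)=1 G4=G2|G3=0|1=1 -> 01011
Fixed point reached at step 3: 01011

Answer: fixed 01011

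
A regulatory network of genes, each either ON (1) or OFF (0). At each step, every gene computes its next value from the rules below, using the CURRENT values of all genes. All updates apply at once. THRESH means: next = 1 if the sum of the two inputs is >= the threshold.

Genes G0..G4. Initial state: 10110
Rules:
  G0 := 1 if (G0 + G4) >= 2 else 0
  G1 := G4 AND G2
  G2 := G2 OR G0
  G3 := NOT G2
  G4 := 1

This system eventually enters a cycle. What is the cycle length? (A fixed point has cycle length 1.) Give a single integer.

Answer: 1

Derivation:
Step 0: 10110
Step 1: G0=(1+0>=2)=0 G1=G4&G2=0&1=0 G2=G2|G0=1|1=1 G3=NOT G2=NOT 1=0 G4=1(const) -> 00101
Step 2: G0=(0+1>=2)=0 G1=G4&G2=1&1=1 G2=G2|G0=1|0=1 G3=NOT G2=NOT 1=0 G4=1(const) -> 01101
Step 3: G0=(0+1>=2)=0 G1=G4&G2=1&1=1 G2=G2|G0=1|0=1 G3=NOT G2=NOT 1=0 G4=1(const) -> 01101
State from step 3 equals state from step 2 -> cycle length 1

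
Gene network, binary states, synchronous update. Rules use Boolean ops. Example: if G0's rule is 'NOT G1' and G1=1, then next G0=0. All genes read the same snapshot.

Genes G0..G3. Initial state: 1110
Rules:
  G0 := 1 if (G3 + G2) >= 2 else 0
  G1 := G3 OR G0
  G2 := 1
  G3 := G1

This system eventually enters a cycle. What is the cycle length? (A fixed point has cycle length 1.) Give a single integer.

Answer: 1

Derivation:
Step 0: 1110
Step 1: G0=(0+1>=2)=0 G1=G3|G0=0|1=1 G2=1(const) G3=G1=1 -> 0111
Step 2: G0=(1+1>=2)=1 G1=G3|G0=1|0=1 G2=1(const) G3=G1=1 -> 1111
Step 3: G0=(1+1>=2)=1 G1=G3|G0=1|1=1 G2=1(const) G3=G1=1 -> 1111
State from step 3 equals state from step 2 -> cycle length 1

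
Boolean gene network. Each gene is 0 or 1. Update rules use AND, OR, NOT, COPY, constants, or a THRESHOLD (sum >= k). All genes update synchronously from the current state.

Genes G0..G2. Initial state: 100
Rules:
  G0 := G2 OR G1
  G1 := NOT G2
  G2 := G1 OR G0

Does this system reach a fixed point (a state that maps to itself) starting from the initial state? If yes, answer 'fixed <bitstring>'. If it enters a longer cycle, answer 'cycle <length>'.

Step 0: 100
Step 1: G0=G2|G1=0|0=0 G1=NOT G2=NOT 0=1 G2=G1|G0=0|1=1 -> 011
Step 2: G0=G2|G1=1|1=1 G1=NOT G2=NOT 1=0 G2=G1|G0=1|0=1 -> 101
Step 3: G0=G2|G1=1|0=1 G1=NOT G2=NOT 1=0 G2=G1|G0=0|1=1 -> 101
Fixed point reached at step 2: 101

Answer: fixed 101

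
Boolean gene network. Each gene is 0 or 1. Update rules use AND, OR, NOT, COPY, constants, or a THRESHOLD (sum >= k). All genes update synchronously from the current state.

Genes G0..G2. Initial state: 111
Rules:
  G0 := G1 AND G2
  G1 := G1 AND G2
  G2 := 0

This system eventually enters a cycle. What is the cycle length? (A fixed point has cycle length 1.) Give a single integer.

Answer: 1

Derivation:
Step 0: 111
Step 1: G0=G1&G2=1&1=1 G1=G1&G2=1&1=1 G2=0(const) -> 110
Step 2: G0=G1&G2=1&0=0 G1=G1&G2=1&0=0 G2=0(const) -> 000
Step 3: G0=G1&G2=0&0=0 G1=G1&G2=0&0=0 G2=0(const) -> 000
State from step 3 equals state from step 2 -> cycle length 1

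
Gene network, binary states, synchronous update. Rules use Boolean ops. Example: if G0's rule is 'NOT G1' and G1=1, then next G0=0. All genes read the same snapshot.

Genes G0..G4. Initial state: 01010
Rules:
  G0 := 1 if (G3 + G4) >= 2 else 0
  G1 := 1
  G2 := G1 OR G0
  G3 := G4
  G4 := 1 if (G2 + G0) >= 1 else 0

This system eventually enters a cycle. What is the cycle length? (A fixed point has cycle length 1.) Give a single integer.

Answer: 1

Derivation:
Step 0: 01010
Step 1: G0=(1+0>=2)=0 G1=1(const) G2=G1|G0=1|0=1 G3=G4=0 G4=(0+0>=1)=0 -> 01100
Step 2: G0=(0+0>=2)=0 G1=1(const) G2=G1|G0=1|0=1 G3=G4=0 G4=(1+0>=1)=1 -> 01101
Step 3: G0=(0+1>=2)=0 G1=1(const) G2=G1|G0=1|0=1 G3=G4=1 G4=(1+0>=1)=1 -> 01111
Step 4: G0=(1+1>=2)=1 G1=1(const) G2=G1|G0=1|0=1 G3=G4=1 G4=(1+0>=1)=1 -> 11111
Step 5: G0=(1+1>=2)=1 G1=1(const) G2=G1|G0=1|1=1 G3=G4=1 G4=(1+1>=1)=1 -> 11111
State from step 5 equals state from step 4 -> cycle length 1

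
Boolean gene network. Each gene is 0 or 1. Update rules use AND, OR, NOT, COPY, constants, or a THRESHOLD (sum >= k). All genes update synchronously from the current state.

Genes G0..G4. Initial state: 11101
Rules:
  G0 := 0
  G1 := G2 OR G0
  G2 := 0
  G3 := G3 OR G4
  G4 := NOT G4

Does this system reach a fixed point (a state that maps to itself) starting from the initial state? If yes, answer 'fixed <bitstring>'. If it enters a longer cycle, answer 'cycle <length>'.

Answer: cycle 2

Derivation:
Step 0: 11101
Step 1: G0=0(const) G1=G2|G0=1|1=1 G2=0(const) G3=G3|G4=0|1=1 G4=NOT G4=NOT 1=0 -> 01010
Step 2: G0=0(const) G1=G2|G0=0|0=0 G2=0(const) G3=G3|G4=1|0=1 G4=NOT G4=NOT 0=1 -> 00011
Step 3: G0=0(const) G1=G2|G0=0|0=0 G2=0(const) G3=G3|G4=1|1=1 G4=NOT G4=NOT 1=0 -> 00010
Step 4: G0=0(const) G1=G2|G0=0|0=0 G2=0(const) G3=G3|G4=1|0=1 G4=NOT G4=NOT 0=1 -> 00011
Cycle of length 2 starting at step 2 -> no fixed point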